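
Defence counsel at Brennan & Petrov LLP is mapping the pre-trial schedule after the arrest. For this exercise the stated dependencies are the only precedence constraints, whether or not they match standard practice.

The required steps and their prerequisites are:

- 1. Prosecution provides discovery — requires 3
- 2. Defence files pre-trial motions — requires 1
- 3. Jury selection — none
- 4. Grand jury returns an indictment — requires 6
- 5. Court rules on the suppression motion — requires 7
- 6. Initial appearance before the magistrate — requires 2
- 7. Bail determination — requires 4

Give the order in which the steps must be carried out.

3, 1, 2, 6, 4, 7, 5

3 has no prerequisites → 3 first.
1 needed 3, now all done → 1.
2 is the only step now ready → 2.
6 needed 2, now all done → 6.
4 is the only step now ready → 4.
Next only 7 has its prerequisites met → 7.
5 needed 7, now all done → 5.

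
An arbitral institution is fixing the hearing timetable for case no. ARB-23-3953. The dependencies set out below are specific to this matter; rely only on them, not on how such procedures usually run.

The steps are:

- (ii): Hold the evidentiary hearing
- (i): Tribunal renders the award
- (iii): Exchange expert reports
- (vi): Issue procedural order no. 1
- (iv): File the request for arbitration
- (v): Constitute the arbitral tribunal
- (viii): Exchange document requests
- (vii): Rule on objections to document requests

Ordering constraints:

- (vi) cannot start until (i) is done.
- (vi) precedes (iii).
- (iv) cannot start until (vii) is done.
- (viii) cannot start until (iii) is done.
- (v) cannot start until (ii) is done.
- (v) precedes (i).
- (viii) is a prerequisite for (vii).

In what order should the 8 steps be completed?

(ii) → (v) → (i) → (vi) → (iii) → (viii) → (vii) → (iv)

Only (ii) has no prerequisites, so it is first.
(v) is the only step now ready → (v).
That leaves (i) as the only ready step → (i).
That leaves (vi) as the only ready step → (vi).
(iii) is the only step now ready → (iii).
That leaves (viii) as the only ready step → (viii).
(vii) needed (viii), now all done → (vii).
(iv) needed (vii), now all done → (iv).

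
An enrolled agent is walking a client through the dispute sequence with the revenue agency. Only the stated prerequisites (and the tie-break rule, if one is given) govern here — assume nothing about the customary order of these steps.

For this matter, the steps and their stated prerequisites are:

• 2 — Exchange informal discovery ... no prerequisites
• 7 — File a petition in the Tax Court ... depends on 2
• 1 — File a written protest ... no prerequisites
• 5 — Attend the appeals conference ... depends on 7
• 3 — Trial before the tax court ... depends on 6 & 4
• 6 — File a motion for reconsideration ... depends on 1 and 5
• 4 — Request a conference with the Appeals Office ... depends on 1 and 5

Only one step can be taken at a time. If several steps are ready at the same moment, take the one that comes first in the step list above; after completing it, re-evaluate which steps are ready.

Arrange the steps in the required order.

2, 7, 1, 5, 6, 4, 3

Nothing is required for 2 and 1. 2 is listed earlier → 2 first.
Now 7 and 1 have their prerequisites met. 7 is listed earlier, so 7 next.
Ready: 1 and 5. 1 is listed earlier → 1.
5 is the only step now ready → 5.
Now 6 and 4 have their prerequisites met. 6 is listed earlier, so 6 next.
Next only 4 has its prerequisites met → 4.
3 needed 6 and 4, now all done → 3.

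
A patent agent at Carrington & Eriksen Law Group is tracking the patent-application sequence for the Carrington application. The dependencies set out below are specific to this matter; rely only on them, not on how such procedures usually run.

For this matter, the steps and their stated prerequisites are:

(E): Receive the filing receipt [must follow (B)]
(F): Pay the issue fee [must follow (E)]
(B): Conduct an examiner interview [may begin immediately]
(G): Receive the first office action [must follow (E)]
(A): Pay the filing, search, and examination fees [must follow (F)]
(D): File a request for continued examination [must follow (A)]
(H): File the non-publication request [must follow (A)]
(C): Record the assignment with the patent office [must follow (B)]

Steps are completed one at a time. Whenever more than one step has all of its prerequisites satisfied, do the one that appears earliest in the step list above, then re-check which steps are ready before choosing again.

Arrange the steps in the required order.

(B) is the only step with nothing outstanding, so it goes first.
Now (E) and (C) have their prerequisites met. (E) is listed earlier, so (E) next.
(F) and (G) now also ready, so the ready set is {(F), (G), (C)}; (F) is listed earlier → (F).
(A) now also ready, so the ready set is {(G), (A), (C)}; (G) is listed earlier → (G).
Ready: (A) and (C). (A) is listed earlier → (A).
(D), (H) and (C) are all available; (D) is listed earlier → (D).
Now (H) and (C) have their prerequisites met. (H) is listed earlier, so (H) next.
Next only (C) has its prerequisites met → (C).

(B), (E), (F), (G), (A), (D), (H), (C)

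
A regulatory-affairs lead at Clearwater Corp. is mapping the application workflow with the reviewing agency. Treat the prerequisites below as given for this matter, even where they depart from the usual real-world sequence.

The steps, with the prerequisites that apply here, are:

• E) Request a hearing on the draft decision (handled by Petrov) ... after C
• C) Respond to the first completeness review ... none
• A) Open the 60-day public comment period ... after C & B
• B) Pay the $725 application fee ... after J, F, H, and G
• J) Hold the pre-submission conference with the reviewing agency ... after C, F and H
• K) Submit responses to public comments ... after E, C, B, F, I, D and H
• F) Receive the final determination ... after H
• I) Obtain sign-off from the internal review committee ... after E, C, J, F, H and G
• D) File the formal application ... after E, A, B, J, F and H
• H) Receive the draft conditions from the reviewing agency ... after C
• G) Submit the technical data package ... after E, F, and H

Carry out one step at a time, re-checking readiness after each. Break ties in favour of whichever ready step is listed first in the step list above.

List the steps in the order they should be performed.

C is the only step with nothing outstanding, so it goes first.
Now E and H have their prerequisites met. E is listed earlier, so E next.
H is the only step now ready → H.
That leaves F as the only ready step → F.
Now J and G have their prerequisites met. J is listed earlier, so J next.
Next only G has its prerequisites met → G.
B and I are both available; B is listed earlier → B.
A now also ready, so the ready set is {A, I}; A is listed earlier → A.
Now I and D have their prerequisites met. I is listed earlier, so I next.
That leaves D as the only ready step → D.
K needed E, C, B, F, I, D and H, now all done → K.

C, E, H, F, J, G, B, A, I, D, K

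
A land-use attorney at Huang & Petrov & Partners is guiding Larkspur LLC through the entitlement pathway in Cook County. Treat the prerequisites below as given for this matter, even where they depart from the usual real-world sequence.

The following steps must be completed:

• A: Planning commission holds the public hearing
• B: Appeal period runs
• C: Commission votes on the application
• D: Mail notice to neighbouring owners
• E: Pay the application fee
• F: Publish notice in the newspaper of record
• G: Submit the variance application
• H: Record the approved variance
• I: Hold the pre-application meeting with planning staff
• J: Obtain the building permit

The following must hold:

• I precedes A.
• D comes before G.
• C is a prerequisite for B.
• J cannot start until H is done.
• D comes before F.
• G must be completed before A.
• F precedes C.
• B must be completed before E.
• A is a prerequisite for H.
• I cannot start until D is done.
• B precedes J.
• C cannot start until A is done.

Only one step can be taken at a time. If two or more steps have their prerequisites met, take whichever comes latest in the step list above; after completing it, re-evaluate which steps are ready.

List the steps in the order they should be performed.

D has no prerequisites → D first.
Ready: I, G and F. I is listed later → I.
Ready: G and F. G is listed later → G.
Ready: F and A. F is listed later → F.
Next only A has its prerequisites met → A.
H and C are both available; H is listed later → H.
Next only C has its prerequisites met → C.
B is the only step now ready → B.
Ready: J and E. J is listed later → J.
That leaves E as the only ready step → E.

D → I → G → F → A → H → C → B → J → E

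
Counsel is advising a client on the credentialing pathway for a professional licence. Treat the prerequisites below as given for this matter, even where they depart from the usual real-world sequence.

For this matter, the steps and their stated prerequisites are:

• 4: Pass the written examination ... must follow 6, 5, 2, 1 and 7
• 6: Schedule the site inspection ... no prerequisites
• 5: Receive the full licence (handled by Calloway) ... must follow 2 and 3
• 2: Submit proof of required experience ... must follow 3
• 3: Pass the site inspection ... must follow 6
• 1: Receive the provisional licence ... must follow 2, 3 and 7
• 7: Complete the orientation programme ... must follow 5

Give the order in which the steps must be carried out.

6 is the only step with nothing outstanding, so it goes first.
3 needed 6, now all done → 3.
2 needed 3, now all done → 2.
5 needed 2 and 3, now all done → 5.
7 needed 5, now all done → 7.
1 needed 2, 3 and 7, now all done → 1.
4 needed 6, 5, 2, 1 and 7, now all done → 4.

6, 3, 2, 5, 7, 1, 4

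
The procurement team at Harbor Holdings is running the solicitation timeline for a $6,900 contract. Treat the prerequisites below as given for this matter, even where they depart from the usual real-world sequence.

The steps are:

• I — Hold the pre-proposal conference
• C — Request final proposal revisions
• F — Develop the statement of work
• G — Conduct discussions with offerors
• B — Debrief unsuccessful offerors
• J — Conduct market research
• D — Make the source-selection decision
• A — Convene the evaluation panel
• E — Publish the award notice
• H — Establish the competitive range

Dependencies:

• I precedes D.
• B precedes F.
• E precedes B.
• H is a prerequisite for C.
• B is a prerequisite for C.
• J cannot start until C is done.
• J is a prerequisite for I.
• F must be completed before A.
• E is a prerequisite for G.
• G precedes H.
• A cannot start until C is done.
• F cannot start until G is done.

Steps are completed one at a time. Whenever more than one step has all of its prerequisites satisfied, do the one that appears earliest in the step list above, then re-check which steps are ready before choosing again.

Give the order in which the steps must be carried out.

Only E has no prerequisites, so it is first.
Ready: G and B. G is listed earlier → G.
Now B and H have their prerequisites met. B is listed earlier, so B next.
F and H are both available; F is listed earlier → F.
H needed G, now all done → H.
That leaves C as the only ready step → C.
Ready: J and A. J is listed earlier → J.
Now I and A have their prerequisites met. I is listed earlier, so I next.
D now also ready, so the ready set is {D, A}; D is listed earlier → D.
That leaves A as the only ready step → A.

E → G → B → F → H → C → J → I → D → A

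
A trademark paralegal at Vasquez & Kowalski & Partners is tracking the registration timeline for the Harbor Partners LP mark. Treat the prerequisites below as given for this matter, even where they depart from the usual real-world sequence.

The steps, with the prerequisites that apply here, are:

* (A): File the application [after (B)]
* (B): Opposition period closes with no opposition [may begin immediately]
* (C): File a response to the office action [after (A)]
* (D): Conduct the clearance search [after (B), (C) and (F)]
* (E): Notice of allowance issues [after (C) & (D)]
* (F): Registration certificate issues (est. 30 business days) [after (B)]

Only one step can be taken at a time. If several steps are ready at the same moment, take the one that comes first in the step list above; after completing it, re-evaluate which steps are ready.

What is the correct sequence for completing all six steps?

(B) → (A) → (C) → (F) → (D) → (E)

(B) is the only step with nothing outstanding, so it goes first.
Ready: (A) and (F). (A) is listed earlier → (A).
(C) now also ready, so the ready set is {(C), (F)}; (C) is listed earlier → (C).
Next only (F) has its prerequisites met → (F).
(D) needed (B), (C) and (F), now all done → (D).
Next only (E) has its prerequisites met → (E).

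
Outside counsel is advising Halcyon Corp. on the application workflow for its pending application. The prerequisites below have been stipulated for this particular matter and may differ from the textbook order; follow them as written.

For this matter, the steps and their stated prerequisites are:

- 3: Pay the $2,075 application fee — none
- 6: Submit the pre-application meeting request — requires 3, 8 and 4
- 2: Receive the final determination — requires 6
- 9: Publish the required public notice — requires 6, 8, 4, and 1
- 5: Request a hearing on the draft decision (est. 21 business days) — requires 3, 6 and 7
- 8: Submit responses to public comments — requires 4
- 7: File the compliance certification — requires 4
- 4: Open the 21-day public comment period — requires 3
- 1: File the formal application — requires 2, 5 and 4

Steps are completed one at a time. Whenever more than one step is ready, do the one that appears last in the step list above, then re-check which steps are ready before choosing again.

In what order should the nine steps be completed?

3, 4, 7, 8, 6, 5, 2, 1, 9

Only 3 has no prerequisites, so it is first.
4 needed 3, now all done → 4.
7 and 8 are both available; 7 is listed later → 7.
8 is the only step now ready → 8.
6 needed 4, 8 and 3, now all done → 6.
Ready: 5 and 2. 5 is listed later → 5.
2 needed 6, now all done → 2.
1 needed 4, 5 and 2, now all done → 1.
That leaves 9 as the only ready step → 9.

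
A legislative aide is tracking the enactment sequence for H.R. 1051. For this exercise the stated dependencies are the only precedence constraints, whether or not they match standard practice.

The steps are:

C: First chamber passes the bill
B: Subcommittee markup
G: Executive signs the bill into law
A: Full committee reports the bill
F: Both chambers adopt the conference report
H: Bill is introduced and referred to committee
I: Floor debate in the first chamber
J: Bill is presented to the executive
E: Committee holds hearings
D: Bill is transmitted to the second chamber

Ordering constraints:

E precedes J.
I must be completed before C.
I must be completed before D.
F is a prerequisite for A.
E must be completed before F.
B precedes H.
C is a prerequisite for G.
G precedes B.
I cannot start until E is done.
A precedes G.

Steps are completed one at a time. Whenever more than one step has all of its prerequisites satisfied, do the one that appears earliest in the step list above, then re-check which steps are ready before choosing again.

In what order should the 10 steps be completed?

E, F, A, I, C, G, B, H, J, D

E is the only step with nothing outstanding, so it goes first.
Ready: F, I and J. F is listed earlier → F.
A now also ready, so the ready set is {A, I, J}; A is listed earlier → A.
Ready: I and J. I is listed earlier → I.
C, J and D are all available; C is listed earlier → C.
Now G, J and D have their prerequisites met. G is listed earlier, so G next.
B, J and D are all available; B is listed earlier → B.
Now H, J and D have their prerequisites met. H is listed earlier, so H next.
Ready: J and D. J is listed earlier → J.
D needed I, now all done → D.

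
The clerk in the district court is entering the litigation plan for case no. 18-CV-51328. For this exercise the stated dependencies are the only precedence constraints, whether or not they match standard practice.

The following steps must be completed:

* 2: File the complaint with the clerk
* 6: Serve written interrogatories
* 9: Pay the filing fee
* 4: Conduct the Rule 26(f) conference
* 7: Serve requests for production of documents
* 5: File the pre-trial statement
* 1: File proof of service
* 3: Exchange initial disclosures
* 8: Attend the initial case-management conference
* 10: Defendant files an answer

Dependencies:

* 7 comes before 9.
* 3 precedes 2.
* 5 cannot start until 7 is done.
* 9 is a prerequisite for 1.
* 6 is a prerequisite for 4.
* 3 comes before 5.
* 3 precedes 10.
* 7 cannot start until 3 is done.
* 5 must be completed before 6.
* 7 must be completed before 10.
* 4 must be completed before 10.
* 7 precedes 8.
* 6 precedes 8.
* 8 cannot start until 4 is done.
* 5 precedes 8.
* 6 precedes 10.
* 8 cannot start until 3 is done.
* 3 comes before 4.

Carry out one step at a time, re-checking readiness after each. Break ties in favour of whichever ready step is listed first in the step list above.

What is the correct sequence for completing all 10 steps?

3 2 7 9 5 6 4 1 8 10

Only 3 has no prerequisites, so it is first.
Ready: 2 and 7. 2 is listed earlier → 2.
That leaves 7 as the only ready step → 7.
9 and 5 are both available; 9 is listed earlier → 9.
1 now also ready, so the ready set is {5, 1}; 5 is listed earlier → 5.
6 now also ready, so the ready set is {6, 1}; 6 is listed earlier → 6.
Now 4 and 1 have their prerequisites met. 4 is listed earlier, so 4 next.
Ready: 1, 8 and 10. 1 is listed earlier → 1.
Ready: 8 and 10. 8 is listed earlier → 8.
10 is the only step now ready → 10.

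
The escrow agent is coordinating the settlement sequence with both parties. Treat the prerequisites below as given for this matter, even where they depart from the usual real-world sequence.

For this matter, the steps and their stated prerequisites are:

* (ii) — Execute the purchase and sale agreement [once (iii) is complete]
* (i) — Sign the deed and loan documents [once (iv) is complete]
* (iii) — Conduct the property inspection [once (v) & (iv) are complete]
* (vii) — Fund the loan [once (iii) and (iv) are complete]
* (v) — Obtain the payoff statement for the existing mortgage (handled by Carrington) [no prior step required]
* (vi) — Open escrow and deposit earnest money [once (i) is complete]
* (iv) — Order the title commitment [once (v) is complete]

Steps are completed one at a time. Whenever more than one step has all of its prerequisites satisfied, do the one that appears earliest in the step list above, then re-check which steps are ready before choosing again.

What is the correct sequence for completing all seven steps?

(v) is the only step with nothing outstanding, so it goes first.
(iv) needed (v), now all done → (iv).
Ready: (i) and (iii). (i) is listed earlier → (i).
(vi) now also ready, so the ready set is {(iii), (vi)}; (iii) is listed earlier → (iii).
(ii), (vii) and (vi) are all available; (ii) is listed earlier → (ii).
Ready: (vii) and (vi). (vii) is listed earlier → (vii).
(vi) needed (i), now all done → (vi).

(v) (iv) (i) (iii) (ii) (vii) (vi)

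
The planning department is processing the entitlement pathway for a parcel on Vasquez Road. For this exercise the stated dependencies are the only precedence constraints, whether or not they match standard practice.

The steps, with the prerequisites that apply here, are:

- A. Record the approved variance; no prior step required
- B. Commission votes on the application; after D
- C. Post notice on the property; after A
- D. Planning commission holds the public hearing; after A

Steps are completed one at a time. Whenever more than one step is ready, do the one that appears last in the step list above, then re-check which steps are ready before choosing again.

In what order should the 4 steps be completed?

A, D, C, B

A has no prerequisites → A first.
D and C are both available; D is listed later → D.
Ready: C and B. C is listed later → C.
B needed D, now all done → B.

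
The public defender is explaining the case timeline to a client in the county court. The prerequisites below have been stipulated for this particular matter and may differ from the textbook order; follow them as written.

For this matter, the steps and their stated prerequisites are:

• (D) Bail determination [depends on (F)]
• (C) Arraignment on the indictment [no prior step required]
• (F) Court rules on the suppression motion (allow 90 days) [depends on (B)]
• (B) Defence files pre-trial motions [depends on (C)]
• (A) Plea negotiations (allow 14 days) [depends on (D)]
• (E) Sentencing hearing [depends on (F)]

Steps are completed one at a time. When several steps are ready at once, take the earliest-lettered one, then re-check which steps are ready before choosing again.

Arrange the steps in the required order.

(C), (B), (F), (D), (A), (E)

(C) is the only step with nothing outstanding, so it goes first.
(B) is the only step now ready → (B).
(F) is the only step now ready → (F).
Ready: (D) and (E). (D) has the earlier label → (D).
(A) now also ready, so the ready set is {(A), (E)}; (A) has the earlier label → (A).
That leaves (E) as the only ready step → (E).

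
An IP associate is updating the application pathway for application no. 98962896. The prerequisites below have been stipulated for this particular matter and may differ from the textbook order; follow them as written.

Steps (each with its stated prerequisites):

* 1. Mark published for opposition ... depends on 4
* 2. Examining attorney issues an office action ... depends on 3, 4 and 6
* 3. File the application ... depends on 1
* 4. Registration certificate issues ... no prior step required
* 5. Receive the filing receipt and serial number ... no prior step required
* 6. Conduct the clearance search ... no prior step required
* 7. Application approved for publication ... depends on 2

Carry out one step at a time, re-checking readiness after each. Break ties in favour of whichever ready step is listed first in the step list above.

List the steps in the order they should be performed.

4, 1, 3, 5, 6, 2, 7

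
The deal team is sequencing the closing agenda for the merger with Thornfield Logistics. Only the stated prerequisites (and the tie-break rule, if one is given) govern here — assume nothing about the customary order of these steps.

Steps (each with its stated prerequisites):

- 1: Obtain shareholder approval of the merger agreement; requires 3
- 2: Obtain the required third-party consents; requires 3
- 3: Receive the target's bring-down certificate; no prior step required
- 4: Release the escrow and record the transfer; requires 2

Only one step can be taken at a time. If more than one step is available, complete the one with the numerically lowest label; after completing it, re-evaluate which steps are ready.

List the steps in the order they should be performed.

3, 1, 2, 4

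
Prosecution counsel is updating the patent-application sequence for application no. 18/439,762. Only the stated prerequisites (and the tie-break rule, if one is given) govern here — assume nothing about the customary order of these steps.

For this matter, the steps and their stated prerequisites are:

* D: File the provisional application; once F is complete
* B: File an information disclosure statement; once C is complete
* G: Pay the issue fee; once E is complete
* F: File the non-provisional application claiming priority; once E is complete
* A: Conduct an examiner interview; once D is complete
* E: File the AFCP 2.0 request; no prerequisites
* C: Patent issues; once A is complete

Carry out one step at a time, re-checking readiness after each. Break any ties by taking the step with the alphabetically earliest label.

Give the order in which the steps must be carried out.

Only E has no prerequisites, so it is first.
Now F and G have their prerequisites met. F has the earlier label, so F next.
D now also ready, so the ready set is {D, G}; D has the earlier label → D.
A and G are both available; A has the earlier label → A.
C now also ready, so the ready set is {C, G}; C has the earlier label → C.
B now also ready, so the ready set is {B, G}; B has the earlier label → B.
Next only G has its prerequisites met → G.

E, F, D, A, C, B, G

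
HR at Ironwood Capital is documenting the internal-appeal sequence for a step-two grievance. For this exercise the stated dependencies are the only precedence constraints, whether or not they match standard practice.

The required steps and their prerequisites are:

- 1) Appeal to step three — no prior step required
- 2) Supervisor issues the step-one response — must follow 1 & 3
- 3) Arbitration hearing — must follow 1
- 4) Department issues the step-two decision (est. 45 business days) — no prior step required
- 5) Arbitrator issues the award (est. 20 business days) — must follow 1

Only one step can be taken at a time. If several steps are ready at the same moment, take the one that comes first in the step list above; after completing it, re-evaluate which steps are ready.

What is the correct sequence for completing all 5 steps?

1 3 2 4 5

1 and 4 have no prerequisites; 1 is listed earlier, so 1 is first.
Ready: 3, 4 and 5. 3 is listed earlier → 3.
Now 2, 4 and 5 have their prerequisites met. 2 is listed earlier, so 2 next.
Ready: 4 and 5. 4 is listed earlier → 4.
5 needed 1, now all done → 5.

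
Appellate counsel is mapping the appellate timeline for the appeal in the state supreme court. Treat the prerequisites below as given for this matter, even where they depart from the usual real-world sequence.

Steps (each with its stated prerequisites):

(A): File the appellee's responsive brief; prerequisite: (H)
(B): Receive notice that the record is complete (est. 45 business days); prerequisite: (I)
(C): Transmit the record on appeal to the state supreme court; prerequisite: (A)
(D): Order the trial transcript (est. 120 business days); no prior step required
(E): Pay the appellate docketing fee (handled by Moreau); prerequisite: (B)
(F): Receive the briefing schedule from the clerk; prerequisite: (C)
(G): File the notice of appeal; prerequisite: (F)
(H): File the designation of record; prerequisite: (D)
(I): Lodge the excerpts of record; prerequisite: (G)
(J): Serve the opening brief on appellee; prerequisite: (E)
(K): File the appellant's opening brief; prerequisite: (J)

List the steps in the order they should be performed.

(D), (H), (A), (C), (F), (G), (I), (B), (E), (J), (K)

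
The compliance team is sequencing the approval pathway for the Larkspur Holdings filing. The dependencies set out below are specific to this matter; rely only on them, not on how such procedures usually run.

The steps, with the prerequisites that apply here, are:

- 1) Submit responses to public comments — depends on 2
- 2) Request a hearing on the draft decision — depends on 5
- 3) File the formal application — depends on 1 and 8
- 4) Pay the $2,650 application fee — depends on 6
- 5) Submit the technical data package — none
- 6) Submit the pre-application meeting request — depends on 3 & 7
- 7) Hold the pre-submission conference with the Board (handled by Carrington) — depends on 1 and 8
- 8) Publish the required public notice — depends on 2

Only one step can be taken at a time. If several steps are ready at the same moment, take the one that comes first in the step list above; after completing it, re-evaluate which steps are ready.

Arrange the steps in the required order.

5 → 2 → 1 → 8 → 3 → 7 → 6 → 4

5 has no prerequisites → 5 first.
2 needed 5, now all done → 2.
Ready: 1 and 8. 1 is listed earlier → 1.
8 needed 2, now all done → 8.
3 and 7 are both available; 3 is listed earlier → 3.
Next only 7 has its prerequisites met → 7.
That leaves 6 as the only ready step → 6.
That leaves 4 as the only ready step → 4.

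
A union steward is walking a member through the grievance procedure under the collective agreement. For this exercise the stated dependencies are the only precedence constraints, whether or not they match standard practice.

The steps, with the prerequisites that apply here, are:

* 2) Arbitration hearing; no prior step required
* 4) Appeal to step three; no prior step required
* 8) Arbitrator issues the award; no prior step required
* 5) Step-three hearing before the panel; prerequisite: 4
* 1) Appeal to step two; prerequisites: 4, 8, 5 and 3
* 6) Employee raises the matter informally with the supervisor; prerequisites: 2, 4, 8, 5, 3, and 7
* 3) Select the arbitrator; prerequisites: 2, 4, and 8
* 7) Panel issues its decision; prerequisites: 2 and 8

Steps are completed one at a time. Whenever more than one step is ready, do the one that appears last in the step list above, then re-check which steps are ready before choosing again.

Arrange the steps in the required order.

8, 4, 5, 2, 7, 3, 6, 1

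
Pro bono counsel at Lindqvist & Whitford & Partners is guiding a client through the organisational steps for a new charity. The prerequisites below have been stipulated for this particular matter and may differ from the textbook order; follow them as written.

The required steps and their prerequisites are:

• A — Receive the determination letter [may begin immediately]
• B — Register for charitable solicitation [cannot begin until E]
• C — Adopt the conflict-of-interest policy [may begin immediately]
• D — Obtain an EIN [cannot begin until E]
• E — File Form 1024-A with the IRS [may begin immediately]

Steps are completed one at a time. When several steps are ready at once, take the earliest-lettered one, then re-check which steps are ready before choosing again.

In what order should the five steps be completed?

A → C → E → B → D

Nothing is required for A, C and E. A has the earlier label → A first.
C and E are both available; C has the earlier label → C.
Next only E has its prerequisites met → E.
Now B and D have their prerequisites met. B has the earlier label, so B next.
That leaves D as the only ready step → D.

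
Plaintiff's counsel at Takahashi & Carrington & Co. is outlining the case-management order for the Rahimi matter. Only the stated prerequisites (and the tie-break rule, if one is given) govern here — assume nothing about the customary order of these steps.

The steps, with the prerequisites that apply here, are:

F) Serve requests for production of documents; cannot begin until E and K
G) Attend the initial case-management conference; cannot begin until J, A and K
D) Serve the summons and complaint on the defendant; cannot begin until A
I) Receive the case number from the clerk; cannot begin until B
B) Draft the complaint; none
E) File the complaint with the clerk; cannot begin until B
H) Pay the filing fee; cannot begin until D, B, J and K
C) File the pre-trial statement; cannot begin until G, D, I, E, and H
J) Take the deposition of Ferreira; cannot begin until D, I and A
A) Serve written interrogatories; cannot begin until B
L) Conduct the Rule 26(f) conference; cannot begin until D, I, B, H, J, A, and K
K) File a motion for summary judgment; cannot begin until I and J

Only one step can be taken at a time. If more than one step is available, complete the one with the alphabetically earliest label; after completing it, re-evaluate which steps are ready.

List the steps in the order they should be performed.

B A D E I J K F G H C L

B has no prerequisites → B first.
Ready: A, E and I. A has the earlier label → A.
Ready: D, E and I. D has the earlier label → D.
Ready: E and I. E has the earlier label → E.
I needed B, now all done → I.
J needed A, D and I, now all done → J.
That leaves K as the only ready step → K.
Ready: F, G and H. F has the earlier label → F.
Ready: G and H. G has the earlier label → G.
H is the only step now ready → H.
Ready: C and L. C has the earlier label → C.
That leaves L as the only ready step → L.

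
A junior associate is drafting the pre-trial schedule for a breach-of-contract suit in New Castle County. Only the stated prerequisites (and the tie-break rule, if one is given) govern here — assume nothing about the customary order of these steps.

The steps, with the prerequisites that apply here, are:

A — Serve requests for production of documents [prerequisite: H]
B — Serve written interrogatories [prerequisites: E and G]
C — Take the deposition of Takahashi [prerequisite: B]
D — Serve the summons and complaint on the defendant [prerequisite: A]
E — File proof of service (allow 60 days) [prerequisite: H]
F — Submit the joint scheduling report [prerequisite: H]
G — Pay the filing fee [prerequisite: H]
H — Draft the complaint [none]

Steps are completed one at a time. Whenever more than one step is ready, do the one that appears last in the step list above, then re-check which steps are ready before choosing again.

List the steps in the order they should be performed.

H has no prerequisites → H first.
G, F, E and A are all available; G is listed later → G.
Now F, E and A have their prerequisites met. F is listed later, so F next.
Ready: E and A. E is listed later → E.
B now also ready, so the ready set is {B, A}; B is listed later → B.
C and A are both available; C is listed later → C.
A needed H, now all done → A.
Next only D has its prerequisites met → D.

H G F E B C A D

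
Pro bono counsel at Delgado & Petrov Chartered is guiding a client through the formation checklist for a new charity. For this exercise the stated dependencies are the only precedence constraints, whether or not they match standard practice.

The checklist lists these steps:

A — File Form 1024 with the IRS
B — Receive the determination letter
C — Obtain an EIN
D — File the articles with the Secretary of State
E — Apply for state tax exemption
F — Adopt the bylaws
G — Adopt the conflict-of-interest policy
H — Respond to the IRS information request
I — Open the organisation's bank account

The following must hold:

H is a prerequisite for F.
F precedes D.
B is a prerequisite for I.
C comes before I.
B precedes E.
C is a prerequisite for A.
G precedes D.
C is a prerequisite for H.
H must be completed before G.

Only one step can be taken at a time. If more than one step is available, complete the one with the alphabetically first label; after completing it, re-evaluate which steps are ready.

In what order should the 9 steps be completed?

Nothing is required for B and C. B has the earlier label → B first.
C and E are both available; C has the earlier label → C.
Now A, E, H and I have their prerequisites met. A has the earlier label, so A next.
Now E, H and I have their prerequisites met. E has the earlier label, so E next.
H and I are both available; H has the earlier label → H.
F and G now also ready, so the ready set is {F, G, I}; F has the earlier label → F.
G and I are both available; G has the earlier label → G.
Now D and I have their prerequisites met. D has the earlier label, so D next.
I needed B and C, now all done → I.

B → C → A → E → H → F → G → D → I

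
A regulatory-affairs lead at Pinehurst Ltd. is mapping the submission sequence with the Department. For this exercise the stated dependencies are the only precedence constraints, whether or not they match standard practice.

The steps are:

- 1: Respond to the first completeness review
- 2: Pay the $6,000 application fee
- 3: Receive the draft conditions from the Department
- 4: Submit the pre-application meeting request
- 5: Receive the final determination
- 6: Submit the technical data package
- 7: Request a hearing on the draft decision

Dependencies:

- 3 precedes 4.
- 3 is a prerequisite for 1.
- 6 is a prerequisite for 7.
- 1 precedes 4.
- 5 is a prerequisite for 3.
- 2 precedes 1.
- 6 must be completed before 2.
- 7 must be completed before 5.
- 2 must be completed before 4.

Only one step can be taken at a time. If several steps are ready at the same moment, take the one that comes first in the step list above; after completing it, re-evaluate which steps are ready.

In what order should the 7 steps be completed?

6 → 2 → 7 → 5 → 3 → 1 → 4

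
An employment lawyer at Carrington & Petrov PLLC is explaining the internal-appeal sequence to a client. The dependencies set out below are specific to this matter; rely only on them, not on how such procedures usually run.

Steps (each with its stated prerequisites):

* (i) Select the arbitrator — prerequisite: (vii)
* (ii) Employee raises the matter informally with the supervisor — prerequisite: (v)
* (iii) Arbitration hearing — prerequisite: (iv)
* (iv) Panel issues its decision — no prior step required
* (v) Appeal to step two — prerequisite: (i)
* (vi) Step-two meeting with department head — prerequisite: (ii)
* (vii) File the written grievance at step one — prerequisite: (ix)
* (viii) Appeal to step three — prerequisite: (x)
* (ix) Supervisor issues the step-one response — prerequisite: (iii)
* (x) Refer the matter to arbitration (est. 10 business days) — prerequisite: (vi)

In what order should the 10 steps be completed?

(iv) has no prerequisites → (iv) first.
That leaves (iii) as the only ready step → (iii).
Next only (ix) has its prerequisites met → (ix).
That leaves (vii) as the only ready step → (vii).
(i) is the only step now ready → (i).
Next only (v) has its prerequisites met → (v).
(ii) needed (v), now all done → (ii).
(vi) needed (ii), now all done → (vi).
Next only (x) has its prerequisites met → (x).
(viii) needed (x), now all done → (viii).

(iv) (iii) (ix) (vii) (i) (v) (ii) (vi) (x) (viii)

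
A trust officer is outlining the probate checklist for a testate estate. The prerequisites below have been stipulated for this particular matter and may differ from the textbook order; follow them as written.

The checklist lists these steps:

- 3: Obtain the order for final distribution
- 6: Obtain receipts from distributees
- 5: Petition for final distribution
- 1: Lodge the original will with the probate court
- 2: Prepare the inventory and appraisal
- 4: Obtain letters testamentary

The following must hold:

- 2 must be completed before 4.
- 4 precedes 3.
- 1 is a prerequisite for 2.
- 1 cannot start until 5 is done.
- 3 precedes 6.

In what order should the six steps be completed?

5 is the only step with nothing outstanding, so it goes first.
1 is the only step now ready → 1.
Next only 2 has its prerequisites met → 2.
Next only 4 has its prerequisites met → 4.
3 needed 4, now all done → 3.
That leaves 6 as the only ready step → 6.

5, 1, 2, 4, 3, 6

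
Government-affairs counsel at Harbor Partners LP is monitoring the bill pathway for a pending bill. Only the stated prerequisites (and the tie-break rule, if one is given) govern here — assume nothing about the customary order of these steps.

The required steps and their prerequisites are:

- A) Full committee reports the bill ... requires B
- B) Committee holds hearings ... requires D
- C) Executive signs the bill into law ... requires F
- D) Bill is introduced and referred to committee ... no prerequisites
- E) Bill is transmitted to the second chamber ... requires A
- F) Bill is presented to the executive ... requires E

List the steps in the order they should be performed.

D → B → A → E → F → C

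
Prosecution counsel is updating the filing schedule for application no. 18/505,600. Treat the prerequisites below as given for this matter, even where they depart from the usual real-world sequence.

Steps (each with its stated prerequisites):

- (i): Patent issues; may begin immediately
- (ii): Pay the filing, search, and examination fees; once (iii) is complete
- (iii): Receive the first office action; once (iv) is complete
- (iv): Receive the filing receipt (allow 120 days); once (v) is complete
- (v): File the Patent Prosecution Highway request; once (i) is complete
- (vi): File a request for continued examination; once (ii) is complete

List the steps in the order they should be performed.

(i) (v) (iv) (iii) (ii) (vi)

(i) is the only step with nothing outstanding, so it goes first.
(v) is the only step now ready → (v).
(iv) needed (v), now all done → (iv).
Next only (iii) has its prerequisites met → (iii).
That leaves (ii) as the only ready step → (ii).
(vi) needed (ii), now all done → (vi).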